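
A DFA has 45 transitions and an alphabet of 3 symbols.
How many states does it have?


Each state has exactly one transition per symbol.
states = transitions / |alphabet| = 45 / 3 = 15

15


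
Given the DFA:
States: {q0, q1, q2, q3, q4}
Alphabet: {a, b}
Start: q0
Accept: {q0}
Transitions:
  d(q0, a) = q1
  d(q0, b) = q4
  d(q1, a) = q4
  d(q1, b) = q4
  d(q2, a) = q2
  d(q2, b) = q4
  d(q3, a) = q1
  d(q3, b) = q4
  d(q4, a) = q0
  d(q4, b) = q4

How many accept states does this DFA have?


Accept states listed: {q0}
Counting: q0(1)

1


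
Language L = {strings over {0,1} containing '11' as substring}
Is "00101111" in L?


'11' occurs at index 4

Yes, "00101111" is in L


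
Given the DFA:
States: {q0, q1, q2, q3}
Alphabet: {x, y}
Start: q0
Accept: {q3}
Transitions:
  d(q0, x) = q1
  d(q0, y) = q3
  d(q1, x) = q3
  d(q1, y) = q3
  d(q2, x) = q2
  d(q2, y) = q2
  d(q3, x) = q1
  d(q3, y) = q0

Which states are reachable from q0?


BFS from q0:
  layer 0: {q0}
  layer 1: {q1, q3}

{q0, q1, q3}


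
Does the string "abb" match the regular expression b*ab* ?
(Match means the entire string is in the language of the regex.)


|string| = 3; first = 'a'; last = 'b'

Yes, "abb" matches b*ab*


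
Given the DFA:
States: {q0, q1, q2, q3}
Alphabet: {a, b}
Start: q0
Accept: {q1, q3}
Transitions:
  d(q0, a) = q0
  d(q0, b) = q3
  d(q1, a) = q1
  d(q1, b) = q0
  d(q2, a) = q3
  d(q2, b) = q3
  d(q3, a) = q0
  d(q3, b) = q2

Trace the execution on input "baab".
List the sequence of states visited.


Input: baab
d(q0, b) = q3
d(q3, a) = q0
d(q0, a) = q0
d(q0, b) = q3


q0 -> q3 -> q0 -> q0 -> q3


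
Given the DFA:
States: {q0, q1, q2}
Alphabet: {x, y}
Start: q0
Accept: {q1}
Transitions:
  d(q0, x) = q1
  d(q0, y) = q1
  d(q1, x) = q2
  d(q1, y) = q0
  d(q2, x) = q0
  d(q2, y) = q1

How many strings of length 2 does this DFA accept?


Enumerating all length-2 strings:
  "xx" -> q2 [reject]
  "xy" -> q0 [reject]
  "yx" -> q2 [reject]
  "yy" -> q0 [reject]

0 out of 4


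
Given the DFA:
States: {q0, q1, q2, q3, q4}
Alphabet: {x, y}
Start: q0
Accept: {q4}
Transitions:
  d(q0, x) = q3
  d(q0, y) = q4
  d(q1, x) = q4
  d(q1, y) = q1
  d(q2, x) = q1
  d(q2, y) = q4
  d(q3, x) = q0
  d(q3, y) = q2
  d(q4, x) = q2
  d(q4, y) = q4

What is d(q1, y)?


Looking up transition d(q1, y)

q1


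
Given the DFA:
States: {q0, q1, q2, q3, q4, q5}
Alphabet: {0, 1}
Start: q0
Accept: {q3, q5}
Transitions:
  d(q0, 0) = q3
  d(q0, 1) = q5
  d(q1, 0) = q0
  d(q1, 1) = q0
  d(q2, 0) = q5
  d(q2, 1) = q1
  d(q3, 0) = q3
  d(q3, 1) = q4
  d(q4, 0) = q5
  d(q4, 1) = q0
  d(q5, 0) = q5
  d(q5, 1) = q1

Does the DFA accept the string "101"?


Trace: q0 -> q5 -> q5 -> q1
Final state: q1
Accept states: {q3, q5}

No, rejected (final state q1 is not an accept state)


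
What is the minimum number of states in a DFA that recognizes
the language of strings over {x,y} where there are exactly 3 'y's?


States: count = 0, 1, ..., 3 (that's 4 states), plus a dead state for count > 3.
Total: 4 + 1 = 5. Accept = count-3 state.

5


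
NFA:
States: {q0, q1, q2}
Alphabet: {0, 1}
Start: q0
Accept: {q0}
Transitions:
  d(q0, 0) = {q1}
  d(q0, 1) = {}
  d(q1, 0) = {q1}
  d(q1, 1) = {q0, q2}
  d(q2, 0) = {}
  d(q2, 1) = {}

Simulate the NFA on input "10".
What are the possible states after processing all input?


Start: {q0}
  --1--> {}
  --0--> {}

{} (empty set, no valid transitions)


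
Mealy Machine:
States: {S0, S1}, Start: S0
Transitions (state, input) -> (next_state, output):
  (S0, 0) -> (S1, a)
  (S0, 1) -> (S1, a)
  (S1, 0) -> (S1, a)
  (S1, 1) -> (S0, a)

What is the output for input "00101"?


Step-by-step:
  (S0, 0) -> (S1, a)
  (S1, 0) -> (S1, a)
  (S1, 1) -> (S0, a)
  (S0, 0) -> (S1, a)
  (S1, 1) -> (S0, a)

"aaaaa"


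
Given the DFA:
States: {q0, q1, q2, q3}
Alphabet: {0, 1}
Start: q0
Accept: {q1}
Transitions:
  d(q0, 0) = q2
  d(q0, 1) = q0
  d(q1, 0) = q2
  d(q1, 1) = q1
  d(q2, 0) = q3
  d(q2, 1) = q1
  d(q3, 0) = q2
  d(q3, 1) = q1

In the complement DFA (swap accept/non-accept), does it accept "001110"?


Trace: q0 -> q2 -> q3 -> q1 -> q1 -> q1 -> q2
Final: q2
Original accept: {q1}
Complement: q2 is not in original accept

Yes, complement accepts (original rejects)


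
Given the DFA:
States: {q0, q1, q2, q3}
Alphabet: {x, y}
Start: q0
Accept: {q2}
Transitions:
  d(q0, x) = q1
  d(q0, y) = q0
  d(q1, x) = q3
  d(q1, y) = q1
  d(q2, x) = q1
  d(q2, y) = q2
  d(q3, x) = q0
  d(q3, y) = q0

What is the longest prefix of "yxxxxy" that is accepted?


Run the DFA, marking each prefix where the state is accepting:
  "" -> q0 [reject]
  "y" -> q0 [reject]
  "yx" -> q1 [reject]
  "yxx" -> q3 [reject]
  "yxxx" -> q0 [reject]
  "yxxxx" -> q1 [reject]
  "yxxxxy" -> q1 [reject]

No prefix is accepted


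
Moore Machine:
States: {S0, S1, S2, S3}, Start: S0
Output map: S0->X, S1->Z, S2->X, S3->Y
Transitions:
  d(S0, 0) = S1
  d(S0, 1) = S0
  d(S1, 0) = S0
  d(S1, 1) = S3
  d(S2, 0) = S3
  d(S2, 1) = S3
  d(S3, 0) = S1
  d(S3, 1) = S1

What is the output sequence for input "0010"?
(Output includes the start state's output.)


Start: S0 (output X)
  --0--> S1 (output Z)
  --0--> S0 (output X)
  --1--> S0 (output X)
  --0--> S1 (output Z)

"XZXXZ"


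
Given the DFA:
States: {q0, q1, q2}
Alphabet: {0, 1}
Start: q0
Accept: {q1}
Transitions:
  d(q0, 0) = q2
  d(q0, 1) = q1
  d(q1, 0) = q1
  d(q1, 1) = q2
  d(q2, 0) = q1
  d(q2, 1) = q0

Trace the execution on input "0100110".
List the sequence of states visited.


Input: 0100110
d(q0, 0) = q2
d(q2, 1) = q0
d(q0, 0) = q2
d(q2, 0) = q1
d(q1, 1) = q2
d(q2, 1) = q0
d(q0, 0) = q2


q0 -> q2 -> q0 -> q2 -> q1 -> q2 -> q0 -> q2


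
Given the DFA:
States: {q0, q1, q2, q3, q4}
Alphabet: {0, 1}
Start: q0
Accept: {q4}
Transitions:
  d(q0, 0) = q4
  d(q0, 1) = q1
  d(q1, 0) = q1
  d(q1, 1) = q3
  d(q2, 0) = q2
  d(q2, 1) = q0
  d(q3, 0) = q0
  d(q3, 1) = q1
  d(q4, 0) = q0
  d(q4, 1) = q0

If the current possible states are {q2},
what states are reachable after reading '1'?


Apply transition on '1' from each current state:
  d(q2, 1) = q0

{q0}


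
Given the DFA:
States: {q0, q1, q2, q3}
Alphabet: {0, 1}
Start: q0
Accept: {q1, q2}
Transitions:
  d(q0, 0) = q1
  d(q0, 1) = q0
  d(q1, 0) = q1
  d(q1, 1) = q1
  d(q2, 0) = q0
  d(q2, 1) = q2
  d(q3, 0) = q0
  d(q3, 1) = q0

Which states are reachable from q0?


BFS from q0:
  layer 0: {q0}
  layer 1: {q1}

{q0, q1}


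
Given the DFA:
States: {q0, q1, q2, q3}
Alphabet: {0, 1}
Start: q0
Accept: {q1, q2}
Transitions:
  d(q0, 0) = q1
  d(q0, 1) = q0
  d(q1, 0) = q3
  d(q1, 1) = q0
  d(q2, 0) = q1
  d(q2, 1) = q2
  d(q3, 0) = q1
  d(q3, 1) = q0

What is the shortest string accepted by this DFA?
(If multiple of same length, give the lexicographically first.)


BFS by string length (lex-first path to each state shown):
  len 0: q0<-""
  len 1: q0<-"1", q1<-"0"
Found accept state at length 1.

"0"


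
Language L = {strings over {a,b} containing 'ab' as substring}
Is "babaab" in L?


'ab' occurs at index 1

Yes, "babaab" is in L


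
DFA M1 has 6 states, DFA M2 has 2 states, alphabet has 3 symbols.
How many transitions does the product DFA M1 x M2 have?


Product DFA has 6 * 2 = 12 states.
Each has 3 transitions: 12 * 3 = 36

36


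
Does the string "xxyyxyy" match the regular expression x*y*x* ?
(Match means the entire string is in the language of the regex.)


|string| = 7; first = 'x'; last = 'y'

No, "xxyyxyy" does not match x*y*x*


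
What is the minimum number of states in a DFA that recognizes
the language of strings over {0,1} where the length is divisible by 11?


States track (length) mod 11.
Need 11 states: one per remainder 0..10; accept = remainder 0.

11


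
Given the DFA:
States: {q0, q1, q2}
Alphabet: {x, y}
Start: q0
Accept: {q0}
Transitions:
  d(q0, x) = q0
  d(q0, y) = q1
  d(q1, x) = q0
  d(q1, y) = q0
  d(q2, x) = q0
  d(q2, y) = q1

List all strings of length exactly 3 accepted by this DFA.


All strings of length 3: 8 total
Accepted: 5

"xxx", "xyx", "xyy", "yxx", "yyx"


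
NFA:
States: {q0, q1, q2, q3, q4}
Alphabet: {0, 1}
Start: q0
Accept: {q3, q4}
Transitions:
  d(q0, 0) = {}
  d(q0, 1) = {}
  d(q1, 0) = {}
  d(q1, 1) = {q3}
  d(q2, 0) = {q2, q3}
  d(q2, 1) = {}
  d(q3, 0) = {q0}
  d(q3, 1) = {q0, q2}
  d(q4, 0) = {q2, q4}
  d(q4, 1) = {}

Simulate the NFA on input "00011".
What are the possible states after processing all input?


Start: {q0}
  --0--> {}
  --0--> {}
  --0--> {}
  --1--> {}
  --1--> {}

{} (empty set, no valid transitions)


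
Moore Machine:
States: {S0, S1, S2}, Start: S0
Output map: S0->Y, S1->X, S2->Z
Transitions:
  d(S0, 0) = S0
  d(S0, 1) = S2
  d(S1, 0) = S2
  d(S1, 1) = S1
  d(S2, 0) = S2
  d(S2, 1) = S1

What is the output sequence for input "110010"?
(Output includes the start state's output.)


Start: S0 (output Y)
  --1--> S2 (output Z)
  --1--> S1 (output X)
  --0--> S2 (output Z)
  --0--> S2 (output Z)
  --1--> S1 (output X)
  --0--> S2 (output Z)

"YZXZZXZ"


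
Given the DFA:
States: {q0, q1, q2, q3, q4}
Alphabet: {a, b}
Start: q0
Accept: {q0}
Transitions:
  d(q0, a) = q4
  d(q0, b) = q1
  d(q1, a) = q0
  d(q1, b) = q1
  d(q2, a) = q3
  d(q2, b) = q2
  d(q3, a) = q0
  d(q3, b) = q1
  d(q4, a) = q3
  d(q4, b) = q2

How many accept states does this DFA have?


Accept states listed: {q0}
Counting: q0(1)

1


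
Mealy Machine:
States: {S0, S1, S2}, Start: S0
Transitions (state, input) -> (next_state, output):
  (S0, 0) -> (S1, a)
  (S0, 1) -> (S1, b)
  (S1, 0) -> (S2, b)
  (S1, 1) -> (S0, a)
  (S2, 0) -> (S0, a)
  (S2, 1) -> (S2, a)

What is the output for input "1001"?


Step-by-step:
  (S0, 1) -> (S1, b)
  (S1, 0) -> (S2, b)
  (S2, 0) -> (S0, a)
  (S0, 1) -> (S1, b)

"bbab"


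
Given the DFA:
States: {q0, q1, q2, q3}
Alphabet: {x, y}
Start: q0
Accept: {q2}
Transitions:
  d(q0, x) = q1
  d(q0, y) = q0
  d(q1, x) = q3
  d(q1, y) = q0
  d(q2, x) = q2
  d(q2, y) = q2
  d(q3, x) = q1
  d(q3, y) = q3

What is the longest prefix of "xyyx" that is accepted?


Run the DFA, marking each prefix where the state is accepting:
  "" -> q0 [reject]
  "x" -> q1 [reject]
  "xy" -> q0 [reject]
  "xyy" -> q0 [reject]
  "xyyx" -> q1 [reject]

No prefix is accepted


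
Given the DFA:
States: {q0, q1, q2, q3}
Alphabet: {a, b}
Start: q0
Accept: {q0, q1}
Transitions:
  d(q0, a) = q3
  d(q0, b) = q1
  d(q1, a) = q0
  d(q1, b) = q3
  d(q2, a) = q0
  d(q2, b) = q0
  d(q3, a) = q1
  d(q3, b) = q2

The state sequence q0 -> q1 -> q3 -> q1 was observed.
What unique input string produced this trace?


Trace back each transition to find the symbol:
  q0 --[b]--> q1
  q1 --[b]--> q3
  q3 --[a]--> q1

"bba"


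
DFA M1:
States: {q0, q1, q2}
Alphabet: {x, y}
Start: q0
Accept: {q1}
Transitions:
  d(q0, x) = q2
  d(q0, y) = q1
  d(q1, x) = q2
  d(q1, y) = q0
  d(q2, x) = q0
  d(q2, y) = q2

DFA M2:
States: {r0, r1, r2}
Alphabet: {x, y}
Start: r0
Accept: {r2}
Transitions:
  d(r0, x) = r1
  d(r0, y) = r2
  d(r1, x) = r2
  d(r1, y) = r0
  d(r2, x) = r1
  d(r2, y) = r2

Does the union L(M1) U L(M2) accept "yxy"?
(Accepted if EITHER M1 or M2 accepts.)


M1: final=q2 accepted=False
M2: final=r0 accepted=False

No, union rejects (neither accepts)


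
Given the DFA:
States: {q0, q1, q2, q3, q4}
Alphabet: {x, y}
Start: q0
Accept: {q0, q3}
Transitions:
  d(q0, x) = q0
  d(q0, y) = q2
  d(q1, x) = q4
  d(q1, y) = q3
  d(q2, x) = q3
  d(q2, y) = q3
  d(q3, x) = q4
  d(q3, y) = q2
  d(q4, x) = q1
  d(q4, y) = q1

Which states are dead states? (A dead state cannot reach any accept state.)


Forward reachability from each state:
  q0 -> reaches accept state q0 (live)
  q1 -> reaches accept state q3 (live)
  q2 -> reaches accept state q3 (live)
  q3 -> reaches accept state q3 (live)
  q4 -> reaches accept state q3 (live)

None (all states can reach an accept state)


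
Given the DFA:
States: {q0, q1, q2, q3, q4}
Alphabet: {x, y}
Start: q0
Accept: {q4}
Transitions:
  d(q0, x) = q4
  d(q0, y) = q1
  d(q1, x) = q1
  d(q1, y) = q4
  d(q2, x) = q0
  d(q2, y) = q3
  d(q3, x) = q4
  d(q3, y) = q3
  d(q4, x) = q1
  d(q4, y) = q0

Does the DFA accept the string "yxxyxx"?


Trace: q0 -> q1 -> q1 -> q1 -> q4 -> q1 -> q1
Final state: q1
Accept states: {q4}

No, rejected (final state q1 is not an accept state)


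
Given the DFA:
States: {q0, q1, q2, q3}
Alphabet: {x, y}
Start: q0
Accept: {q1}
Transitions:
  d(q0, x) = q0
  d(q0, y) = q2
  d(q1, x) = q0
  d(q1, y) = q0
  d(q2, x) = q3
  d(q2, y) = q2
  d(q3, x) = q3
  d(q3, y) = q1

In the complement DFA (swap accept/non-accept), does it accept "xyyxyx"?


Trace: q0 -> q0 -> q2 -> q2 -> q3 -> q1 -> q0
Final: q0
Original accept: {q1}
Complement: q0 is not in original accept

Yes, complement accepts (original rejects)


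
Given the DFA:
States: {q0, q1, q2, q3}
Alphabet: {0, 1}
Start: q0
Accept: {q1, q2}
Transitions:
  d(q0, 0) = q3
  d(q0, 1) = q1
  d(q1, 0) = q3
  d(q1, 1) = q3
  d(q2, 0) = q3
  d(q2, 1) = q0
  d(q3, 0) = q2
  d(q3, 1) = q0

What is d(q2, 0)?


Looking up transition d(q2, 0)

q3


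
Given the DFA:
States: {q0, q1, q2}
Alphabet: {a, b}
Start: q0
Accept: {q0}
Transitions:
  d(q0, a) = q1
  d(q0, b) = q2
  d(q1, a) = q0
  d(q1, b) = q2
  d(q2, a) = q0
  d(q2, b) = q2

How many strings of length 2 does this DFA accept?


Enumerating all length-2 strings:
  "aa" -> q0 [accept]
  "ab" -> q2 [reject]
  "ba" -> q0 [accept]
  "bb" -> q2 [reject]

2 out of 4


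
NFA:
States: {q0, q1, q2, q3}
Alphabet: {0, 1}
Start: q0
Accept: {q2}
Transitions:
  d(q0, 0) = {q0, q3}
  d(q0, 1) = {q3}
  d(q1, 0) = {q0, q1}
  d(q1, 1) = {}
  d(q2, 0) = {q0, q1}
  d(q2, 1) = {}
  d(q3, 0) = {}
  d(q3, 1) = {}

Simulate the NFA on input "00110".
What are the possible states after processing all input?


Start: {q0}
  --0--> {q0, q3}
  --0--> {q0, q3}
  --1--> {q3}
  --1--> {}
  --0--> {}

{} (empty set, no valid transitions)


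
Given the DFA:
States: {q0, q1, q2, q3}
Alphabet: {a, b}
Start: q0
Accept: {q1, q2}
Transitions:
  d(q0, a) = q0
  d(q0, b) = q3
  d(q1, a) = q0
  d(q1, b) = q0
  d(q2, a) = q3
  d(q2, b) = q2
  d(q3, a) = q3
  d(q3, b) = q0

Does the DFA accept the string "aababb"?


Trace: q0 -> q0 -> q0 -> q3 -> q3 -> q0 -> q3
Final state: q3
Accept states: {q1, q2}

No, rejected (final state q3 is not an accept state)


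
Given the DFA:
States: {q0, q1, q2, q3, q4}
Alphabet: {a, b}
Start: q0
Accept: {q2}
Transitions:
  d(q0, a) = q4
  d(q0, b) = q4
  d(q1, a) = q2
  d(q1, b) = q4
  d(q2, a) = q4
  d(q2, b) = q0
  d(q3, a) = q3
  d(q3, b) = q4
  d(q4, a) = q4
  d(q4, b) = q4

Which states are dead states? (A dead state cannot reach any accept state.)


Forward reachability from each state:
  q0 -> reaches {q0, q4}, no accept state (dead)
  q1 -> reaches accept state q2 (live)
  q2 -> reaches accept state q2 (live)
  q3 -> reaches {q3, q4}, no accept state (dead)
  q4 -> reaches {q4}, no accept state (dead)

{q0, q3, q4}


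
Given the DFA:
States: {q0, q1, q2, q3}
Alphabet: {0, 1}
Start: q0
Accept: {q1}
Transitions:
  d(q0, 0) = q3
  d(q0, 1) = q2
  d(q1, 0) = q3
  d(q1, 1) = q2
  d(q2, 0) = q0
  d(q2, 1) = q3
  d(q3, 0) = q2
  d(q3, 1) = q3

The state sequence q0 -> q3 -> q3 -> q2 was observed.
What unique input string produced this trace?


Trace back each transition to find the symbol:
  q0 --[0]--> q3
  q3 --[1]--> q3
  q3 --[0]--> q2

"010"


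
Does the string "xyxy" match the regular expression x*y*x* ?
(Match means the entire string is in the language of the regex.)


|string| = 4; first = 'x'; last = 'y'

No, "xyxy" does not match x*y*x*


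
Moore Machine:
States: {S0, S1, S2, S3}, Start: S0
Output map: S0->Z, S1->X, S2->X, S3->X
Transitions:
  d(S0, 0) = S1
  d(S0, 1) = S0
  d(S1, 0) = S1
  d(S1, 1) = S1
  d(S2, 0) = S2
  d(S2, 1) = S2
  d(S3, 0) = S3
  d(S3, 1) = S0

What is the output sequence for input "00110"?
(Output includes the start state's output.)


Start: S0 (output Z)
  --0--> S1 (output X)
  --0--> S1 (output X)
  --1--> S1 (output X)
  --1--> S1 (output X)
  --0--> S1 (output X)

"ZXXXXX"


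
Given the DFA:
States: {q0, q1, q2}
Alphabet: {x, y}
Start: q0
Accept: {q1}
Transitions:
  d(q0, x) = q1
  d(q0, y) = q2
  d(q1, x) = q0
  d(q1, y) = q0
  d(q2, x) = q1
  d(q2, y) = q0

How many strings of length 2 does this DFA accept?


Enumerating all length-2 strings:
  "xx" -> q0 [reject]
  "xy" -> q0 [reject]
  "yx" -> q1 [accept]
  "yy" -> q0 [reject]

1 out of 4


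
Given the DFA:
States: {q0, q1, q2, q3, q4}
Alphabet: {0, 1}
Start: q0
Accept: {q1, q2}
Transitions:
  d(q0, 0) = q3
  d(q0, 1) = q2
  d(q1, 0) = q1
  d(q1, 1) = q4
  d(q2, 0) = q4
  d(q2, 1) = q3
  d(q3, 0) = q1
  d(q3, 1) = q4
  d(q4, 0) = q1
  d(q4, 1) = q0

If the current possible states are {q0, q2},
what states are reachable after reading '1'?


Apply transition on '1' from each current state:
  d(q0, 1) = q2
  d(q2, 1) = q3

{q2, q3}


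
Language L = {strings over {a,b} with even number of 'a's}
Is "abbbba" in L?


count('a') = 2; 2 mod 2 = 0

Yes, "abbbba" is in L


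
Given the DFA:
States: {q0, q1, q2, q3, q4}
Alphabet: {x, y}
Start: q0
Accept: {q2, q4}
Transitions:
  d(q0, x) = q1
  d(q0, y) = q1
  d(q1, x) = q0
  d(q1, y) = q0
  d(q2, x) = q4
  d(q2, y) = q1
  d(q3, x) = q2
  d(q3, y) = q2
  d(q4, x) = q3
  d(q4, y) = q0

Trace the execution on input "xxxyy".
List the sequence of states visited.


Input: xxxyy
d(q0, x) = q1
d(q1, x) = q0
d(q0, x) = q1
d(q1, y) = q0
d(q0, y) = q1


q0 -> q1 -> q0 -> q1 -> q0 -> q1


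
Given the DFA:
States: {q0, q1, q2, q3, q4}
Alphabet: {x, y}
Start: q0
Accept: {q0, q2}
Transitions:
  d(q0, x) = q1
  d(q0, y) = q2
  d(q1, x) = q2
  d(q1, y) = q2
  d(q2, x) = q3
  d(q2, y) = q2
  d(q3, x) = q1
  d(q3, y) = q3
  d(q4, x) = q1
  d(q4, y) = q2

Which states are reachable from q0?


BFS from q0:
  layer 0: {q0}
  layer 1: {q1, q2}
  layer 2: {q3}

{q0, q1, q2, q3}


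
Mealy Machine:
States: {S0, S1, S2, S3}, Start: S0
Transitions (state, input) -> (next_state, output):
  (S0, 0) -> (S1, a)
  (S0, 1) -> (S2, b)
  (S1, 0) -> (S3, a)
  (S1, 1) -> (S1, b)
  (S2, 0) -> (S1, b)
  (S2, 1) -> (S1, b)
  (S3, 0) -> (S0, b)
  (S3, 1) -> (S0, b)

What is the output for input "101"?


Step-by-step:
  (S0, 1) -> (S2, b)
  (S2, 0) -> (S1, b)
  (S1, 1) -> (S1, b)

"bbb"


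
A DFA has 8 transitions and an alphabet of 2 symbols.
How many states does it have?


Each state has exactly one transition per symbol.
states = transitions / |alphabet| = 8 / 2 = 4

4


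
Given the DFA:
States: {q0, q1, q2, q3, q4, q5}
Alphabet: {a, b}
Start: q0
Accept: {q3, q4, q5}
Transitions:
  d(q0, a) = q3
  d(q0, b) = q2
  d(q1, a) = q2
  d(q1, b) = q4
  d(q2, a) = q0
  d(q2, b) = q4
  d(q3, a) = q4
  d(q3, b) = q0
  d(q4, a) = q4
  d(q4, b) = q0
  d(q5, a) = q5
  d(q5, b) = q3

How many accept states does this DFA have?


Accept states listed: {q3, q4, q5}
Counting: q3(1) q4(2) q5(3)

3


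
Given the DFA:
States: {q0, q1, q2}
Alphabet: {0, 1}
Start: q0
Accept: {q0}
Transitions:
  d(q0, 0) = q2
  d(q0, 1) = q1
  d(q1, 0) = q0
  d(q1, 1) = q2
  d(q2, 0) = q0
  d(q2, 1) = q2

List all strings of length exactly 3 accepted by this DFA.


All strings of length 3: 8 total
Accepted: 2

"010", "110"


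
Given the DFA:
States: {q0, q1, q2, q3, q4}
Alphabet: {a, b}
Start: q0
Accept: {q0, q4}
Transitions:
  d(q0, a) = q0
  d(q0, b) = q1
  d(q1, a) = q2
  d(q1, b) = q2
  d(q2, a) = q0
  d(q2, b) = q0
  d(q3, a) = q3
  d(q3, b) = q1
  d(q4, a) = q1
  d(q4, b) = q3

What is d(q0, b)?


Looking up transition d(q0, b)

q1


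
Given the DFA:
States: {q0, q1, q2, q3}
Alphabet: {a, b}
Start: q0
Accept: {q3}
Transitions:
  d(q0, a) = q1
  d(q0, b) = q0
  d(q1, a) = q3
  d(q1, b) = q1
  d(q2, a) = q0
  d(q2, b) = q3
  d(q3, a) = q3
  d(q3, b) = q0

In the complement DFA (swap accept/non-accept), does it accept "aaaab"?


Trace: q0 -> q1 -> q3 -> q3 -> q3 -> q0
Final: q0
Original accept: {q3}
Complement: q0 is not in original accept

Yes, complement accepts (original rejects)


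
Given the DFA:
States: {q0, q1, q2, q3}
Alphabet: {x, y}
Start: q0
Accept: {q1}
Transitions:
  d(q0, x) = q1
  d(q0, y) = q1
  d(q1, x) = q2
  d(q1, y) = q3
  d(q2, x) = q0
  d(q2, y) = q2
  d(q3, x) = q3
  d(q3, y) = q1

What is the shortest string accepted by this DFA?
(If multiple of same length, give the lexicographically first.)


BFS by string length (lex-first path to each state shown):
  len 0: q0<-""
  len 1: q1<-"x"
Found accept state at length 1.

"x"


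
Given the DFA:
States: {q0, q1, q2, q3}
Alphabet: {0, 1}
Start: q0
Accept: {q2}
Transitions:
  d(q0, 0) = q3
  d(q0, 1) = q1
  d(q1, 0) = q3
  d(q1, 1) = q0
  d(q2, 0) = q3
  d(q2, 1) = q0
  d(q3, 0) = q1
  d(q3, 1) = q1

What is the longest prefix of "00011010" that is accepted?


Run the DFA, marking each prefix where the state is accepting:
  "" -> q0 [reject]
  "0" -> q3 [reject]
  "00" -> q1 [reject]
  "000" -> q3 [reject]
  "0001" -> q1 [reject]
  "00011" -> q0 [reject]
  "000110" -> q3 [reject]
  "0001101" -> q1 [reject]
  "00011010" -> q3 [reject]

No prefix is accepted


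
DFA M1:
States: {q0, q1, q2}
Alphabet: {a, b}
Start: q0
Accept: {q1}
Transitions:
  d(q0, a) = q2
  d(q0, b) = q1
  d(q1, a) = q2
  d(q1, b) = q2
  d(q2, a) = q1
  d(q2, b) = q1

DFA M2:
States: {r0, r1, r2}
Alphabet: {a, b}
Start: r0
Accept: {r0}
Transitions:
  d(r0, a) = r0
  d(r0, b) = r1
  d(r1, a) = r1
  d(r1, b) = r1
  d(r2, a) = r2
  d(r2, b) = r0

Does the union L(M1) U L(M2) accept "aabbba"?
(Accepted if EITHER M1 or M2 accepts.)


M1: final=q1 accepted=True
M2: final=r1 accepted=False

Yes, union accepts


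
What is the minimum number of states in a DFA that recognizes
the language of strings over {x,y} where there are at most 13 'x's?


States: count = 0, 1, ..., 13 (all accepting; 14 states), plus a dead state for count > 13.
Total: 14 + 1 = 15.

15


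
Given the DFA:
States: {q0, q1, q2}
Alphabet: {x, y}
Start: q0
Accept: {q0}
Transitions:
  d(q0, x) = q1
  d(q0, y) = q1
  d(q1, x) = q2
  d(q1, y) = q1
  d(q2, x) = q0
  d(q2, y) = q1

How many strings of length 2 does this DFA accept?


Enumerating all length-2 strings:
  "xx" -> q2 [reject]
  "xy" -> q1 [reject]
  "yx" -> q2 [reject]
  "yy" -> q1 [reject]

0 out of 4


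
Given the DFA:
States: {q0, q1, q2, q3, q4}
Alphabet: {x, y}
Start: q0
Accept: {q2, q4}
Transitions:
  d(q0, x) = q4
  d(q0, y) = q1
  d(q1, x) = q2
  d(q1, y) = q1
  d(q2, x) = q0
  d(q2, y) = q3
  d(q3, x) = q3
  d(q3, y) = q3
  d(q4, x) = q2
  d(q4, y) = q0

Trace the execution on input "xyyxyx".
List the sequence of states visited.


Input: xyyxyx
d(q0, x) = q4
d(q4, y) = q0
d(q0, y) = q1
d(q1, x) = q2
d(q2, y) = q3
d(q3, x) = q3


q0 -> q4 -> q0 -> q1 -> q2 -> q3 -> q3


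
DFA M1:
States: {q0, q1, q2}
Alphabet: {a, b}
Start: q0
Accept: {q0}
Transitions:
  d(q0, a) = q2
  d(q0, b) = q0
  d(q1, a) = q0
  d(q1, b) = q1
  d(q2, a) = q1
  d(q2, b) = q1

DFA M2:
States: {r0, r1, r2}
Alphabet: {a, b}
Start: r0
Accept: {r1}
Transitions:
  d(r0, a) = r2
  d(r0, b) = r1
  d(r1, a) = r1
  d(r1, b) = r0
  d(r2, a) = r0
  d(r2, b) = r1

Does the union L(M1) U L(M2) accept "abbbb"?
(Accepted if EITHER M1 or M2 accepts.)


M1: final=q1 accepted=False
M2: final=r0 accepted=False

No, union rejects (neither accepts)


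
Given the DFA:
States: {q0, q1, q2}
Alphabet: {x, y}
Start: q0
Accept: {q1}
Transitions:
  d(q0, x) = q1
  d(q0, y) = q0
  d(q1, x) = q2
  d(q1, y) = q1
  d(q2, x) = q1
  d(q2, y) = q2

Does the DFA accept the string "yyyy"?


Trace: q0 -> q0 -> q0 -> q0 -> q0
Final state: q0
Accept states: {q1}

No, rejected (final state q0 is not an accept state)


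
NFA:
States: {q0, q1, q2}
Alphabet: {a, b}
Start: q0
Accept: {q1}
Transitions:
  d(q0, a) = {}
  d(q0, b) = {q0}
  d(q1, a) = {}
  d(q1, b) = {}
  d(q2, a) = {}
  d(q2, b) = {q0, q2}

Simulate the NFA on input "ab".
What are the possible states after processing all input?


Start: {q0}
  --a--> {}
  --b--> {}

{} (empty set, no valid transitions)


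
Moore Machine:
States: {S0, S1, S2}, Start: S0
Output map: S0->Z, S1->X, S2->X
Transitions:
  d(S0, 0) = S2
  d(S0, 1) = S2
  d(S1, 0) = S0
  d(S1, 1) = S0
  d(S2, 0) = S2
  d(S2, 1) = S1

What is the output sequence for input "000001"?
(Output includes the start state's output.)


Start: S0 (output Z)
  --0--> S2 (output X)
  --0--> S2 (output X)
  --0--> S2 (output X)
  --0--> S2 (output X)
  --0--> S2 (output X)
  --1--> S1 (output X)

"ZXXXXXX"


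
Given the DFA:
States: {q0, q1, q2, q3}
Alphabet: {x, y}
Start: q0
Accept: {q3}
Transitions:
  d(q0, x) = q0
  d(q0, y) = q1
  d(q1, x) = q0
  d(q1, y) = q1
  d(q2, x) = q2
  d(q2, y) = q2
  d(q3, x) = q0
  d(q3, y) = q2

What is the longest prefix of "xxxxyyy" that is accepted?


Run the DFA, marking each prefix where the state is accepting:
  "" -> q0 [reject]
  "x" -> q0 [reject]
  "xx" -> q0 [reject]
  "xxx" -> q0 [reject]
  "xxxx" -> q0 [reject]
  "xxxxy" -> q1 [reject]
  "xxxxyy" -> q1 [reject]
  "xxxxyyy" -> q1 [reject]

No prefix is accepted


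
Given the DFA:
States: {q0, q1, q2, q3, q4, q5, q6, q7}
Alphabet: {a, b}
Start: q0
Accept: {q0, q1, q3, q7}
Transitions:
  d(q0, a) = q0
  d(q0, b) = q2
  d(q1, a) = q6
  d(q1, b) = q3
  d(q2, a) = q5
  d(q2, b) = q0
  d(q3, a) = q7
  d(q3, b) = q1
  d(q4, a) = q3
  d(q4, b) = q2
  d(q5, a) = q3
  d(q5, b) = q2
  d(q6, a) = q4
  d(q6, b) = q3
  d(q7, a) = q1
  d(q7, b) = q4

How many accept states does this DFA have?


Accept states listed: {q0, q1, q3, q7}
Counting: q0(1) q1(2) q3(3) q7(4)

4


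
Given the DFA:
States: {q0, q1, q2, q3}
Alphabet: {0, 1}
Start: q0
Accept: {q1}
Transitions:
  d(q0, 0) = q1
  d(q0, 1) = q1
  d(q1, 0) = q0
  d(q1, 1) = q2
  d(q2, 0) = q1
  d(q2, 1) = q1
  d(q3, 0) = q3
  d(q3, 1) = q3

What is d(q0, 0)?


Looking up transition d(q0, 0)

q1


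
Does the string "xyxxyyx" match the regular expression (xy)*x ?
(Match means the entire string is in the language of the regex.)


|string| = 7; first = 'x'; last = 'x'

No, "xyxxyyx" does not match (xy)*x


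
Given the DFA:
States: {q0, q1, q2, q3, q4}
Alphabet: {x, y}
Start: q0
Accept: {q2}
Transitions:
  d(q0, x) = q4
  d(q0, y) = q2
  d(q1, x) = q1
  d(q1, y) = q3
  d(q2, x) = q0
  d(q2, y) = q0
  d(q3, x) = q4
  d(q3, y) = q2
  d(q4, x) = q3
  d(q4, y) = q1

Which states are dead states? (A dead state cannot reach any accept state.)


Forward reachability from each state:
  q0 -> reaches accept state q2 (live)
  q1 -> reaches accept state q2 (live)
  q2 -> reaches accept state q2 (live)
  q3 -> reaches accept state q2 (live)
  q4 -> reaches accept state q2 (live)

None (all states can reach an accept state)


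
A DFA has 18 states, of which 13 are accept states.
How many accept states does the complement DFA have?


Complement swaps accept and non-accept states.
18 - 13 = 5

5


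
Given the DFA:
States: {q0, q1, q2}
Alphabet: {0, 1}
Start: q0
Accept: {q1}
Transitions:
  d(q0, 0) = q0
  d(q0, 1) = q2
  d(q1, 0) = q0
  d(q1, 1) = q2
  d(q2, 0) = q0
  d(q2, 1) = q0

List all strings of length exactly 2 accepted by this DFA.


All strings of length 2: 4 total
Accepted: 0

None


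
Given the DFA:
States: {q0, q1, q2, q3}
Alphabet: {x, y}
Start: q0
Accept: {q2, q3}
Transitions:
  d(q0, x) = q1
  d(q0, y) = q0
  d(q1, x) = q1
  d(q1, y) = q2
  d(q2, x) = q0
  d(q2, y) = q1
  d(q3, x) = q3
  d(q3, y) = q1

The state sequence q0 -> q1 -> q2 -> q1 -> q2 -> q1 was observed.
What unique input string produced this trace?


Trace back each transition to find the symbol:
  q0 --[x]--> q1
  q1 --[y]--> q2
  q2 --[y]--> q1
  q1 --[y]--> q2
  q2 --[y]--> q1

"xyyyy"


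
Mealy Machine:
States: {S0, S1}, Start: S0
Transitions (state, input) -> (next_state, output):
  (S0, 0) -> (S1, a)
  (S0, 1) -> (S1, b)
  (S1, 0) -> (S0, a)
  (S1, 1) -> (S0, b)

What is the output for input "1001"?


Step-by-step:
  (S0, 1) -> (S1, b)
  (S1, 0) -> (S0, a)
  (S0, 0) -> (S1, a)
  (S1, 1) -> (S0, b)

"baab"


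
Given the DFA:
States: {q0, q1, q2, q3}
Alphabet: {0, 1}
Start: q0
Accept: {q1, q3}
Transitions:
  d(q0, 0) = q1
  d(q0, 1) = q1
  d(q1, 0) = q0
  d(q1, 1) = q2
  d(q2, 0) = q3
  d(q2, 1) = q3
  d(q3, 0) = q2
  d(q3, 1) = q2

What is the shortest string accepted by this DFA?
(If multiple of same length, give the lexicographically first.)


BFS by string length (lex-first path to each state shown):
  len 0: q0<-""
  len 1: q1<-"0"
Found accept state at length 1.

"0"


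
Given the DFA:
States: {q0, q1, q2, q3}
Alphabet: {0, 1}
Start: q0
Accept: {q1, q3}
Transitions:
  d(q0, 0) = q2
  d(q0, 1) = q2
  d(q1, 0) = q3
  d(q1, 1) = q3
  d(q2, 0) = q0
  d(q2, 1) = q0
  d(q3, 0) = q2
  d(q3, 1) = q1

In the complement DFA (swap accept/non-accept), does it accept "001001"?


Trace: q0 -> q2 -> q0 -> q2 -> q0 -> q2 -> q0
Final: q0
Original accept: {q1, q3}
Complement: q0 is not in original accept

Yes, complement accepts (original rejects)


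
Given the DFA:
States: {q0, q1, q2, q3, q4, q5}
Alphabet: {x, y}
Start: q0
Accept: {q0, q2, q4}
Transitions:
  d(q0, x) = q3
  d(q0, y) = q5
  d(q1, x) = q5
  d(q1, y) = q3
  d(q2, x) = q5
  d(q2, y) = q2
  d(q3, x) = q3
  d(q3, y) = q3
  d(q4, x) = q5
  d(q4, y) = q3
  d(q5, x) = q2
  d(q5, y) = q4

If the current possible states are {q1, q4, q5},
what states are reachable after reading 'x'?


Apply transition on 'x' from each current state:
  d(q1, x) = q5
  d(q4, x) = q5
  d(q5, x) = q2

{q2, q5}


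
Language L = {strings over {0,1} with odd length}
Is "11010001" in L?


length = 8; 8 mod 2 = 0

No, "11010001" is not in L


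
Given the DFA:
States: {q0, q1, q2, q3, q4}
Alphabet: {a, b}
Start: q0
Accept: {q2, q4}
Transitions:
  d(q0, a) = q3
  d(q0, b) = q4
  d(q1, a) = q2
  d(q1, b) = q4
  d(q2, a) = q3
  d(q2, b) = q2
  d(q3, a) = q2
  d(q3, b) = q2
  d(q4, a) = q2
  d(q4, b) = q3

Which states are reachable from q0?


BFS from q0:
  layer 0: {q0}
  layer 1: {q3, q4}
  layer 2: {q2}

{q0, q2, q3, q4}


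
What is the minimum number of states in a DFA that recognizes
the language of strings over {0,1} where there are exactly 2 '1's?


States: count = 0, 1, ..., 2 (that's 3 states), plus a dead state for count > 2.
Total: 3 + 1 = 4. Accept = count-2 state.

4


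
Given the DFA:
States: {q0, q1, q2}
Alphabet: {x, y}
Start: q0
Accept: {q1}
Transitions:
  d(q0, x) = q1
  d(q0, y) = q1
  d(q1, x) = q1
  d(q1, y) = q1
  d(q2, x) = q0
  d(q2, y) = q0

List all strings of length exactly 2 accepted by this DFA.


All strings of length 2: 4 total
Accepted: 4

"xx", "xy", "yx", "yy"


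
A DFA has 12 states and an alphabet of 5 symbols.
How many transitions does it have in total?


Each state has exactly one transition per symbol.
12 * 5 = 60

60


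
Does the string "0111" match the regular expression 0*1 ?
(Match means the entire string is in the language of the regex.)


|string| = 4; first = '0'; last = '1'

No, "0111" does not match 0*1


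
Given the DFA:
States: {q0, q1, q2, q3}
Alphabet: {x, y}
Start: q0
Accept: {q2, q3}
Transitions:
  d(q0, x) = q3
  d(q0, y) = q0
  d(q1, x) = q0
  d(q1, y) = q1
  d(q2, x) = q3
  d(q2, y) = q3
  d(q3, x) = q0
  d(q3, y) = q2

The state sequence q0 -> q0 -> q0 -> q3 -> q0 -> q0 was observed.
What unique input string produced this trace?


Trace back each transition to find the symbol:
  q0 --[y]--> q0
  q0 --[y]--> q0
  q0 --[x]--> q3
  q3 --[x]--> q0
  q0 --[y]--> q0

"yyxxy"


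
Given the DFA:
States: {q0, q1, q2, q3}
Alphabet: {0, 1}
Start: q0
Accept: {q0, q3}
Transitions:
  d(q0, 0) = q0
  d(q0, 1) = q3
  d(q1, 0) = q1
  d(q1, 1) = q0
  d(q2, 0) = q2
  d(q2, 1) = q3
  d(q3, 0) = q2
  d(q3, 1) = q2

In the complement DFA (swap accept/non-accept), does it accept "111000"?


Trace: q0 -> q3 -> q2 -> q3 -> q2 -> q2 -> q2
Final: q2
Original accept: {q0, q3}
Complement: q2 is not in original accept

Yes, complement accepts (original rejects)


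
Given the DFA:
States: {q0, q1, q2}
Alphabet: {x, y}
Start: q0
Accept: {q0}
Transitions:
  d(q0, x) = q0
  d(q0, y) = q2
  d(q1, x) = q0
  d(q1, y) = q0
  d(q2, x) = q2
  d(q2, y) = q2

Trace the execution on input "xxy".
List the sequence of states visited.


Input: xxy
d(q0, x) = q0
d(q0, x) = q0
d(q0, y) = q2


q0 -> q0 -> q0 -> q2


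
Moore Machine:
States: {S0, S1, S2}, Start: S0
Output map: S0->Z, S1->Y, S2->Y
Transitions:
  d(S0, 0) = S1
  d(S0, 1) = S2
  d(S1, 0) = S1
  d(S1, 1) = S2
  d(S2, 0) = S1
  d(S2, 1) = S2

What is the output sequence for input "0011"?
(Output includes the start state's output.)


Start: S0 (output Z)
  --0--> S1 (output Y)
  --0--> S1 (output Y)
  --1--> S2 (output Y)
  --1--> S2 (output Y)

"ZYYYY"


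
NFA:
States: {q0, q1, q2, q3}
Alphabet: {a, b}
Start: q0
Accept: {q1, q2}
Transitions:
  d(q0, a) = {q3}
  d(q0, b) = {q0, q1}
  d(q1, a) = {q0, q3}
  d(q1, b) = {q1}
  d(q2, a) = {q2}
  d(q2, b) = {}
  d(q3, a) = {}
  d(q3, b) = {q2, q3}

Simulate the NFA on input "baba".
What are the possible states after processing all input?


Start: {q0}
  --b--> {q0, q1}
  --a--> {q0, q3}
  --b--> {q0, q1, q2, q3}
  --a--> {q0, q2, q3}

{q0, q2, q3}


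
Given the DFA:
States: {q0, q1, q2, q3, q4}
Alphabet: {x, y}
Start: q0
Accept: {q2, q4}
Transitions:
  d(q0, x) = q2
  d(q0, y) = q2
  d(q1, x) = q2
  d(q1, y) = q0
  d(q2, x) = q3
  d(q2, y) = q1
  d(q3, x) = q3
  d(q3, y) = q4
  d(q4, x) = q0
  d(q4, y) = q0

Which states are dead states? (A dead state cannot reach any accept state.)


Forward reachability from each state:
  q0 -> reaches accept state q2 (live)
  q1 -> reaches accept state q2 (live)
  q2 -> reaches accept state q2 (live)
  q3 -> reaches accept state q2 (live)
  q4 -> reaches accept state q2 (live)

None (all states can reach an accept state)


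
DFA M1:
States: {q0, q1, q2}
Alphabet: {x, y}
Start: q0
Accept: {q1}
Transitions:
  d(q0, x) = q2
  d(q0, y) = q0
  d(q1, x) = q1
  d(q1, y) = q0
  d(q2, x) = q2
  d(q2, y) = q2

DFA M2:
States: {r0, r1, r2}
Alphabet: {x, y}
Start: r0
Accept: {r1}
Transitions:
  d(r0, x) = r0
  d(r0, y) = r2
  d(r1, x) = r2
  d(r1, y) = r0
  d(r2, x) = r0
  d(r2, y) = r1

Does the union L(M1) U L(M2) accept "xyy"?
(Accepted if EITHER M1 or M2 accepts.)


M1: final=q2 accepted=False
M2: final=r1 accepted=True

Yes, union accepts


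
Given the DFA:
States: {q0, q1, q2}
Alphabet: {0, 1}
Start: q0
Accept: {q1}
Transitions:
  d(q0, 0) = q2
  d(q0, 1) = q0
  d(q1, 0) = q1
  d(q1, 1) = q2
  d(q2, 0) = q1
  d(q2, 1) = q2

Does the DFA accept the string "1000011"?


Trace: q0 -> q0 -> q2 -> q1 -> q1 -> q1 -> q2 -> q2
Final state: q2
Accept states: {q1}

No, rejected (final state q2 is not an accept state)


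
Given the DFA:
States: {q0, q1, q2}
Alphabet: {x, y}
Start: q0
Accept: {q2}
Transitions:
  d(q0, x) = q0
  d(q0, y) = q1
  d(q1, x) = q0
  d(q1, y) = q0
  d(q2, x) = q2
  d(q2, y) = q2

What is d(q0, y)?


Looking up transition d(q0, y)

q1


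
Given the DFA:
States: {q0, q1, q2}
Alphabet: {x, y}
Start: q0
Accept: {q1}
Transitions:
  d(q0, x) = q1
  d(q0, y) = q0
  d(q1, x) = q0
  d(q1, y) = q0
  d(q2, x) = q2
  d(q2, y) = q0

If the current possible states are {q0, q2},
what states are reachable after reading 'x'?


Apply transition on 'x' from each current state:
  d(q0, x) = q1
  d(q2, x) = q2

{q1, q2}


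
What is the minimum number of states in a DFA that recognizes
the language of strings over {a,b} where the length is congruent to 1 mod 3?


States track (length) mod 3.
Need 3 states: one per remainder 0..2; accept = remainder 1.

3


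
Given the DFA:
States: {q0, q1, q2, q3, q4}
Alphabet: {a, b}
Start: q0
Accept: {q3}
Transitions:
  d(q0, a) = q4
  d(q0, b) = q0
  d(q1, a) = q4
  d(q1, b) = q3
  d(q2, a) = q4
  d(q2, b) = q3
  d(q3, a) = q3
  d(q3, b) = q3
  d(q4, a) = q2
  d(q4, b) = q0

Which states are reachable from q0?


BFS from q0:
  layer 0: {q0}
  layer 1: {q4}
  layer 2: {q2}
  layer 3: {q3}

{q0, q2, q3, q4}


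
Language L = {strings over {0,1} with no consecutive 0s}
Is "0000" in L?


'00' occurs at index 0

No, "0000" is not in L


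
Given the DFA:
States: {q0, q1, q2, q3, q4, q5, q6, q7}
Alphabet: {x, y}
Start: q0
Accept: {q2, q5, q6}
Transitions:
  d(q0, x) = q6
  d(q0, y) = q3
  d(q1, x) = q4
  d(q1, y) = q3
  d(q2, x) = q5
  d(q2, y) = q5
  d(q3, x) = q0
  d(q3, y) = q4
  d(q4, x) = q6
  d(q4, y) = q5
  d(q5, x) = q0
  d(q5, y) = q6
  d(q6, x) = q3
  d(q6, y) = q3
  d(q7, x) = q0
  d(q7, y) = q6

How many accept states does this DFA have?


Accept states listed: {q2, q5, q6}
Counting: q2(1) q5(2) q6(3)

3


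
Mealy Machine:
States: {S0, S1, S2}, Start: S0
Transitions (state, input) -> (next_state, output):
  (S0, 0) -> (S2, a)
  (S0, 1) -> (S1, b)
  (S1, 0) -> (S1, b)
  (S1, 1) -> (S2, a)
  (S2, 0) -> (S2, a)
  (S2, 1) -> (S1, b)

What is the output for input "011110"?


Step-by-step:
  (S0, 0) -> (S2, a)
  (S2, 1) -> (S1, b)
  (S1, 1) -> (S2, a)
  (S2, 1) -> (S1, b)
  (S1, 1) -> (S2, a)
  (S2, 0) -> (S2, a)

"ababaa"


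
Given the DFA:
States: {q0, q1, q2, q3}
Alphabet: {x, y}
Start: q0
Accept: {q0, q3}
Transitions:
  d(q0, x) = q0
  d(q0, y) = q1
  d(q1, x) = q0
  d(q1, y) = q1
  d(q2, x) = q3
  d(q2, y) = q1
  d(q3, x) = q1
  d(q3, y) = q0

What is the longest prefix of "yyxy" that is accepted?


Run the DFA, marking each prefix where the state is accepting:
  "" -> q0 [accept]
  "y" -> q1 [reject]
  "yy" -> q1 [reject]
  "yyx" -> q0 [accept]
  "yyxy" -> q1 [reject]

"yyx"


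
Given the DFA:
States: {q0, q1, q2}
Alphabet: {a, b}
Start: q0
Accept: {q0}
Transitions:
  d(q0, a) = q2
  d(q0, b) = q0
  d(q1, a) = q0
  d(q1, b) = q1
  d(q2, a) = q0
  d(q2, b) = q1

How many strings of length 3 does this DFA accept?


Enumerating all length-3 strings:
  "aaa" -> q2 [reject]
  "aab" -> q0 [accept]
  "aba" -> q0 [accept]
  "abb" -> q1 [reject]
  "baa" -> q0 [accept]
  "bab" -> q1 [reject]
  "bba" -> q2 [reject]
  "bbb" -> q0 [accept]

4 out of 8


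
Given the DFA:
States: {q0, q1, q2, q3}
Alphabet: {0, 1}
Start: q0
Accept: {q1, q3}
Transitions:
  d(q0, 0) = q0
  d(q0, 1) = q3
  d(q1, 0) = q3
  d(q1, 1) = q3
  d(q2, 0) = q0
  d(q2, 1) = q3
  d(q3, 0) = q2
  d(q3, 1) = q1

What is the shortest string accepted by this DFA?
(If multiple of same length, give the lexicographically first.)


BFS by string length (lex-first path to each state shown):
  len 0: q0<-""
  len 1: q0<-"0", q3<-"1"
Found accept state at length 1.

"1"


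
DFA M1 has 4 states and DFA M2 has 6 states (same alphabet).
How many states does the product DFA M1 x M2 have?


Product construction pairs every M1 state with every M2 state.
4 * 6 = 24

24


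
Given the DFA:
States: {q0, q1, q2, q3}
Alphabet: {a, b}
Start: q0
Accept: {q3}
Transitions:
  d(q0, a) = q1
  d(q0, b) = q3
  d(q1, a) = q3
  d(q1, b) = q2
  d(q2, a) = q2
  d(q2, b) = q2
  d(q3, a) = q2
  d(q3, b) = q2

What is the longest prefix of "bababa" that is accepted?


Run the DFA, marking each prefix where the state is accepting:
  "" -> q0 [reject]
  "b" -> q3 [accept]
  "ba" -> q2 [reject]
  "bab" -> q2 [reject]
  "baba" -> q2 [reject]
  "babab" -> q2 [reject]
  "bababa" -> q2 [reject]

"b"


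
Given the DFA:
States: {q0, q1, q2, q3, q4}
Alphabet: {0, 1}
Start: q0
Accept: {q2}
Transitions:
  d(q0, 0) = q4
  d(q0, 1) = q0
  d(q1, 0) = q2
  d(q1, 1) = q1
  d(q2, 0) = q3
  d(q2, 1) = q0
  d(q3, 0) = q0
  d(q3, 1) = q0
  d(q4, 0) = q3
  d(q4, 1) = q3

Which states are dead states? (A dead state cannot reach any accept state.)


Forward reachability from each state:
  q0 -> reaches {q0, q3, q4}, no accept state (dead)
  q1 -> reaches accept state q2 (live)
  q2 -> reaches accept state q2 (live)
  q3 -> reaches {q0, q3, q4}, no accept state (dead)
  q4 -> reaches {q0, q3, q4}, no accept state (dead)

{q0, q3, q4}


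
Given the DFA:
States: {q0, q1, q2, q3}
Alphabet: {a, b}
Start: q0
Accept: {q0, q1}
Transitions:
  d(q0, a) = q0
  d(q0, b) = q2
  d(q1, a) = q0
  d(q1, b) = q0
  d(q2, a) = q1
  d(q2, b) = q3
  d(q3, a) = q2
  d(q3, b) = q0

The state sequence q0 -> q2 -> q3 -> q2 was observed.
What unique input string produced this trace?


Trace back each transition to find the symbol:
  q0 --[b]--> q2
  q2 --[b]--> q3
  q3 --[a]--> q2

"bba"
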